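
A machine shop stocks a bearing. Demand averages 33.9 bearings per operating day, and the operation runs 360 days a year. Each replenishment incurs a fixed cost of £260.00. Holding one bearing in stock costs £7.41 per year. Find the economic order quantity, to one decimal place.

Q* ≈ 925.4 bearings

Annual demand D = 33.9 × 360 = 12,204.
EOQ = √(2DS / H) = √(2 × 12,204 × 260 / 7.41).
= √(6,346,080 / 7.41) = √856,421.0526 ≈ 925.430.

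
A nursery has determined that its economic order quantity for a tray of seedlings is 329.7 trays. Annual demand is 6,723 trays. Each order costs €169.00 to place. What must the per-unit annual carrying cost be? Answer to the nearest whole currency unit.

H ≈ €21

Invert the EOQ relation Q*² = 2DS/H.
From Q* = √(2DS/H): H = 2DS / Q*² = 2 × 6,723 × 169 / 329.7² = 20.9046.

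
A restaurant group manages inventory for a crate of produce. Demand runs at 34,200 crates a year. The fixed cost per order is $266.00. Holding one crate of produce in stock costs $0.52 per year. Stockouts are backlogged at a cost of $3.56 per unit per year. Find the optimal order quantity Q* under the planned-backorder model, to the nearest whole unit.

With planned backorders, Q* = √(2DS/H) · √((H+B)/B).
√(2DS/H) = √(2 × 34,200 × 266 / 0.52) = 5915.170.
√((H+B)/B) = √((0.52+3.56)/3.56) = 1.0705.
Q* ≈ 6332.457.

Q* ≈ 6,332 crates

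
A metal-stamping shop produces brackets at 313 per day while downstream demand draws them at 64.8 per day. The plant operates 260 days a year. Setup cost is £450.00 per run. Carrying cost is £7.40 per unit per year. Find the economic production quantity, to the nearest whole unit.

Annual demand D = 64.8 × 260 = 16,848.
Production build-up factor (1 − d/p) = 1 − 64.8/313 = 0.7930.
Q* = √(2DS / (H(1 − d/p))) = √(2 × 16,848 × 450 / (7.4 × 0.7930)).
= √(15,163,200 / 5.868) ≈ 1607.500.

Q* ≈ 1,607 brackets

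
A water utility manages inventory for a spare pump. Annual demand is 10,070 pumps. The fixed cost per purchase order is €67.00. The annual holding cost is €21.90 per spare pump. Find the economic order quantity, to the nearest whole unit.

Q* ≈ 248 pumps

EOQ = √(2DS / H) = √(2 × 10,070 × 67 / 21.9).
= √(1,349,380 / 21.9) = √61,615.5251 ≈ 248.225.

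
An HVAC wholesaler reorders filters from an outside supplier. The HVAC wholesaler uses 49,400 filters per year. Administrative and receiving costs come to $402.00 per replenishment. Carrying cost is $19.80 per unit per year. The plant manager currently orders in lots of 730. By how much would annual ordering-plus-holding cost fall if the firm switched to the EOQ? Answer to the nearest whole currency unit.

EOQ = √(2DS/H) = √(2 × 49,400 × 402 / 19.8) ≈ 1416.31.
Cost at Q* = (D/Q*)S + (Q*/2)H = √(2DSH) ≈ $28,042.98.
Cost at Q = 730: (49,400/730)×402 + (730/2)×19.8 = $27,203.84 + $7,227.00 = $34,430.84.
Excess = $34,430.84 − $28,042.98 = $6,387.86.

Extra cost ≈ $6,388 per year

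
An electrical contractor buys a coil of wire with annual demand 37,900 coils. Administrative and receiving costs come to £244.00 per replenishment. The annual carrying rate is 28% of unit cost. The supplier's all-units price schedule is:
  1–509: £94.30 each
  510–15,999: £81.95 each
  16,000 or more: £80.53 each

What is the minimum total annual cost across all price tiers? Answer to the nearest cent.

TC* ≈ £3,126,505.75

Holding cost per unit per year at price C is H = 0.28·C.
Candidates are each tier's EOQ (if it falls in that tier) and each price-break quantity.
Tier 1 (£94.30): EOQ = 836.9 exceeds tier's upper bound 509, so this tier is dominated.
EOQ at £81.95 = 897.8 (feasible in tier 2): TC = 37,900×£81.95 + (37,900/897.8)×244 + (897.8/2)×0.28×£81.95 = £3,126,505.75.
EOQ at £80.53 = 905.7 < 16000, so use break Q=16000: TC = 37,900×£80.53 + (37,900/16000.0)×244 + (16000.0/2)×0.28×£80.53 = £3,233,052.18.
Lowest total cost among the candidates is at Q = 897.8.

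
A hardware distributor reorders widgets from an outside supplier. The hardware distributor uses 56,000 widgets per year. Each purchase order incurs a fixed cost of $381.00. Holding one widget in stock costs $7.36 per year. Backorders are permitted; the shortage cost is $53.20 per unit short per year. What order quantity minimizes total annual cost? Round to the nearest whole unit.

Q* ≈ 2,569 widgets

With planned backorders, Q* = √(2DS/H) · √((H+B)/B).
√(2DS/H) = √(2 × 56,000 × 381 / 7.36) = 2407.868.
√((H+B)/B) = √((7.36+53.2)/53.2) = 1.0669.
Q* ≈ 2569.033.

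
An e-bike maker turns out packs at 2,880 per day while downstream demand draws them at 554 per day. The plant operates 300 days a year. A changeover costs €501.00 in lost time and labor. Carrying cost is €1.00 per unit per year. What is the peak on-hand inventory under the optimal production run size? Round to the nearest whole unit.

I_max ≈ 11,597 packs

Annual demand D = 554 × 300 = 166,200.
Production build-up factor (1 − d/p) = 1 − 554/2,880 = 0.8076.
Q* = √(2DS / (H(1 − d/p))) = √(2 × 166,200 × 501 / (1 × 0.8076)).
= √(166,532,400 / 0.8076) ≈ 14359.548.
Maximum inventory = Q*(1 − d/p) = 14359.548 × 0.8076 ≈ 11597.329.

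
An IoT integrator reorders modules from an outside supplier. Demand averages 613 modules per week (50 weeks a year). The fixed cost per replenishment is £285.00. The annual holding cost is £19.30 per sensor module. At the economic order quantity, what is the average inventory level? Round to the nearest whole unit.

Annual demand D = 613 × 50 = 30,650.
The optimal lot size = √(2DS/H) = √(2 × 30,650 × 285 / 19.3) ≈ 951.42.
Average inventory = Q*/2 ≈ 951.42 / 2 = 475.712.

Average inventory ≈ 476 modules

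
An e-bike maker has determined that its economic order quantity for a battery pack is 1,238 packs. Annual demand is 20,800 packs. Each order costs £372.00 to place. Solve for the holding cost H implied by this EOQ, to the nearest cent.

H ≈ £10.10

The basic EOQ model gives Q* = √(2DS/H); rearrange for the unknown.
From Q* = √(2DS/H): H = 2DS / Q*² = 2 × 20,800 × 372 / 1,238² = 10.0971.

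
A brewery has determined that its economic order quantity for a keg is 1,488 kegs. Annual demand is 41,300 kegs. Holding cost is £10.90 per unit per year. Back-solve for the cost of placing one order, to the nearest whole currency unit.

Invert the EOQ relation Q*² = 2DS/H.
From Q* = √(2DS/H): S = Q*²H / (2D) = 1,488² × 10.9 / (2 × 41,300) = 292.1812.

S ≈ £292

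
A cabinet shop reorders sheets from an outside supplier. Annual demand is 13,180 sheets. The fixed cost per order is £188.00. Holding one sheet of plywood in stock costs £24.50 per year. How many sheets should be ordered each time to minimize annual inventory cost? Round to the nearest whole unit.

EOQ = √(2DS / H) = √(2 × 13,180 × 188 / 24.5).
= √(4,955,680 / 24.5) = √202,272.6531 ≈ 449.747.

Q* ≈ 450 sheets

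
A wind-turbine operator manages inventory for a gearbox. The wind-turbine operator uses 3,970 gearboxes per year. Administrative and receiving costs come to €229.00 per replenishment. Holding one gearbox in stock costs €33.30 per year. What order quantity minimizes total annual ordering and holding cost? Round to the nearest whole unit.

Q* ≈ 234 gearboxes

EOQ = √(2DS / H) = √(2 × 3,970 × 229 / 33.3).
= √(1,818,260 / 33.3) = √54,602.4024 ≈ 233.672.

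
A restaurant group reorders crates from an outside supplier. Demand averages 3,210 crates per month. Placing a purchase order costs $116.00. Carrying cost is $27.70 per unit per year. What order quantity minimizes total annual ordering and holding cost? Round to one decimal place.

Annual demand D = 3,210 × 12 = 38,520.
EOQ = √(2DS / H) = √(2 × 38,520 × 116 / 27.7).
= √(8,936,640 / 27.7) = √322,622.3827 ≈ 567.999.

Q* ≈ 568.0 crates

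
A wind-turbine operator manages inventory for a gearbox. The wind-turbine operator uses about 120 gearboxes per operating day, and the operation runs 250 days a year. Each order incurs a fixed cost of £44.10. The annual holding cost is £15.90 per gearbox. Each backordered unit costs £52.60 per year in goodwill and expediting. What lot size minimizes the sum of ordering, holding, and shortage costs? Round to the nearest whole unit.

Q* ≈ 466 gearboxes

Annual demand D = 120 × 250 = 30,000.
With planned backorders, Q* = √(2DS/H) · √((H+B)/B).
√(2DS/H) = √(2 × 30,000 × 44.1 / 15.9) = 407.940.
√((H+B)/B) = √((15.9+52.6)/52.6) = 1.1412.
Q* ≈ 465.531.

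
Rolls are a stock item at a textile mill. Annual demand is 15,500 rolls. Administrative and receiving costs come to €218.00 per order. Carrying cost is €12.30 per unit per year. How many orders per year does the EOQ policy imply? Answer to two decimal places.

N ≈ 20.91 orders per year

The optimal lot size = √(2DS/H) = √(2 × 15,500 × 218 / 12.3) ≈ 741.24.
Orders per year = D / Q* = 15,500 / 741.24 ≈ 20.911.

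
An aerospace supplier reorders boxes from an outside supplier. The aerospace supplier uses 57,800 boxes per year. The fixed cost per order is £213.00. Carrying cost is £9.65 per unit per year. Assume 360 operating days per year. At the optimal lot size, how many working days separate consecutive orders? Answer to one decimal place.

T ≈ 9.9 days

Q* = √(2DS/H) = √(2 × 57,800 × 213 / 9.65) ≈ 1597.37.
Cycle time = Q*/D × 360 = 1597.37 / 57,800 × 360 ≈ 9.949 days.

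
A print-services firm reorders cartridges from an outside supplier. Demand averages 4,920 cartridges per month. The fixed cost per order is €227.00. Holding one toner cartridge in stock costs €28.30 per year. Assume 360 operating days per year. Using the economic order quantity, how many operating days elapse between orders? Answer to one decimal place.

T ≈ 5.9 days

Annual demand D = 4,920 × 12 = 59,040.
The optimal lot size = √(2DS/H) = √(2 × 59,040 × 227 / 28.3) ≈ 973.21.
Cycle time = Q*/D × 360 = 973.21 / 59,040 × 360 ≈ 5.934 days.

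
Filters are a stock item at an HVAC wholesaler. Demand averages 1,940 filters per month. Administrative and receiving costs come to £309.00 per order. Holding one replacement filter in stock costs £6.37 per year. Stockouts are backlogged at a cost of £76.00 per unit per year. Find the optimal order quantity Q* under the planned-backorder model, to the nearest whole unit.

Q* ≈ 1,565 filters

Annual demand D = 1,940 × 12 = 23,280.
With planned backorders, Q* = √(2DS/H) · √((H+B)/B).
√(2DS/H) = √(2 × 23,280 × 309 / 6.37) = 1502.851.
√((H+B)/B) = √((6.37+76)/76) = 1.0411.
Q* ≈ 1564.565.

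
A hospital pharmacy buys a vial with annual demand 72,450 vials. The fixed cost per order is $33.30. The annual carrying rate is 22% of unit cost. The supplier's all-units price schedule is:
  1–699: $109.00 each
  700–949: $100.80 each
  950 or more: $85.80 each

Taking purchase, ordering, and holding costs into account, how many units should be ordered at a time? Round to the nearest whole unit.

Holding cost per unit per year at price C is H = 0.22·C.
Candidates are each tier's EOQ (if it falls in that tier) and each price-break quantity.
EOQ at $109.00 = 448.6 (feasible in tier 1): TC = 72,450×$109.00 + (72,450/448.6)×33.3 + (448.6/2)×0.22×$109.00 = $7,907,806.75.
EOQ at $100.80 = 466.5 < 700, so use break Q=700: TC = 72,450×$100.80 + (72,450/700.0)×33.3 + (700.0/2)×0.22×$100.80 = $7,314,168.15.
EOQ at $85.80 = 505.6 < 950, so use break Q=950: TC = 72,450×$85.80 + (72,450/950.0)×33.3 + (950.0/2)×0.22×$85.80 = $6,227,715.66.
Lowest total cost is $6,227,715.66 at Q = 950.0.

Q* ≈ 950 vials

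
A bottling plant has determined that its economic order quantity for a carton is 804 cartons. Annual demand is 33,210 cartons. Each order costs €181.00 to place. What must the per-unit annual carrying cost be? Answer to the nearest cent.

The basic EOQ model gives Q* = √(2DS/H); rearrange for the unknown.
From Q* = √(2DS/H): H = 2DS / Q*² = 2 × 33,210 × 181 / 804² = 18.5980.

H ≈ €18.60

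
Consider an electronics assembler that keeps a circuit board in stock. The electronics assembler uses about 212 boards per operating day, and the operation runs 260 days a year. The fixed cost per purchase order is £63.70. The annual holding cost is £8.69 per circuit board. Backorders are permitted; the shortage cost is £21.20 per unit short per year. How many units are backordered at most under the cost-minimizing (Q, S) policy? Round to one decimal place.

S* ≈ 310.3 boards

Annual demand D = 212 × 260 = 55,120.
With planned backorders, Q* = √(2DS/H) · √((H+B)/B).
√(2DS/H) = √(2 × 55,120 × 63.7 / 8.69) = 898.937.
√((H+B)/B) = √((8.69+21.2)/21.2) = 1.1874.
Q* ≈ 1067.393.
S* = Q* · H/(H+B) = 1067.393 × 8.69/29.89 ≈ 310.326.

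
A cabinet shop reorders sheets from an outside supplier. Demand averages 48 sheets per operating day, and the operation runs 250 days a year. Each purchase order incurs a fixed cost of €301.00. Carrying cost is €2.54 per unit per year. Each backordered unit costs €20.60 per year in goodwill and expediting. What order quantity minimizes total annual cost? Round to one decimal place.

Q* ≈ 1,787.4 sheets

Annual demand D = 48 × 250 = 12,000.
With planned backorders, Q* = √(2DS/H) · √((H+B)/B).
√(2DS/H) = √(2 × 12,000 × 301 / 2.54) = 1686.444.
√((H+B)/B) = √((2.54+20.6)/20.6) = 1.0599.
Q* ≈ 1787.393.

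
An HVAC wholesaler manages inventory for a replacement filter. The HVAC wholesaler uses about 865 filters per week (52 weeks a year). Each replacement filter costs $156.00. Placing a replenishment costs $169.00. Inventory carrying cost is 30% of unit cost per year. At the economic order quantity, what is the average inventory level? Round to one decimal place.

Average inventory ≈ 285.0 filters

Annual demand D = 865 × 52 = 44,980.
Holding cost H = 0.30 × $156.00 = $46.8000 per unit per year.
The optimal lot size = √(2DS/H) = √(2 × 44,980 × 169 / 46.8) ≈ 569.96.
Average inventory = Q*/2 ≈ 569.96 / 2 = 284.981.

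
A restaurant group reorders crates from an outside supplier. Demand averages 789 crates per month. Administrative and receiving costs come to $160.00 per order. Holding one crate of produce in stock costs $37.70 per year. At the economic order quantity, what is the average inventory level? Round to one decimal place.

Average inventory ≈ 141.7 crates

Annual demand D = 789 × 12 = 9,468.
Q* = √(2DS/H) = √(2 × 9,468 × 160 / 37.7) ≈ 283.49.
Average inventory = Q*/2 ≈ 283.49 / 2 = 141.744.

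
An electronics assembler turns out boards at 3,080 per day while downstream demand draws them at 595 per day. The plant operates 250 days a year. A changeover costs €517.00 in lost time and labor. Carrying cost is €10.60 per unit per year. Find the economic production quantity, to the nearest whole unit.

Annual demand D = 595 × 250 = 148,750.
Production build-up factor (1 − d/p) = 1 − 595/3,080 = 0.8068.
Q* = √(2DS / (H(1 − d/p))) = √(2 × 148,750 × 517 / (10.6 × 0.8068)).
= √(153,807,500 / 8.5523) ≈ 4240.802.

Q* ≈ 4,241 boards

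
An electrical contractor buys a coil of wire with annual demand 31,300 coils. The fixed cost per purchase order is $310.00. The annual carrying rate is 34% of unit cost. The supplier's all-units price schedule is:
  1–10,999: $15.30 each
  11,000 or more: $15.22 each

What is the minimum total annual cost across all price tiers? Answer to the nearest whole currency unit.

TC* ≈ $488,937

Holding cost per unit per year at price C is H = 0.34·C.
For each price level, check whether its EOQ is feasible; otherwise the best quantity at that price is the breakpoint.
EOQ at $15.30 = 1931.4 (feasible in tier 1): TC = 31,300×$15.30 + (31,300/1931.4)×310 + (1931.4/2)×0.34×$15.30 = $488,937.39.
EOQ at $15.22 = 1936.5 < 11000, so use break Q=11000: TC = 31,300×$15.22 + (31,300/11000.0)×310 + (11000.0/2)×0.34×$15.22 = $505,729.49.
Lowest total cost among the candidates is at Q = 1931.4.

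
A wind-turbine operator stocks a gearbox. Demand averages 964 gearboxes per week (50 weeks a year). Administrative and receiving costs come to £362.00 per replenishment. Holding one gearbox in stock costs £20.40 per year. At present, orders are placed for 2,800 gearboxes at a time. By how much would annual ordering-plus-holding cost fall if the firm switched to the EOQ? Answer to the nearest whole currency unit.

Annual demand D = 964 × 50 = 48,200.
EOQ = √(2DS/H) = √(2 × 48,200 × 362 / 20.4) ≈ 1307.91.
Cost at Q* = (D/Q*)S + (Q*/2)H = √(2DSH) ≈ £26,681.36.
Cost at Q = 2,800: (48,200/2,800)×362 + (2,800/2)×20.4 = £6,231.57 + £28,560.00 = £34,791.57.
Excess = £34,791.57 − £26,681.36 = £8,110.22.

Extra cost ≈ £8,110 per year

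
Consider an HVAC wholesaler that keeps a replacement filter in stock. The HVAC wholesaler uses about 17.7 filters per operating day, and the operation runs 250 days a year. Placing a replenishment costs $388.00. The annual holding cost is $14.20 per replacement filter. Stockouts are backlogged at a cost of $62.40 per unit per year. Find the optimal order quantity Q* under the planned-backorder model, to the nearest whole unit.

Annual demand D = 17.7 × 250 = 4,425.
With planned backorders, Q* = √(2DS/H) · √((H+B)/B).
√(2DS/H) = √(2 × 4,425 × 388 / 14.2) = 491.749.
√((H+B)/B) = √((14.2+62.4)/62.4) = 1.1080.
Q* ≈ 544.836.

Q* ≈ 545 filters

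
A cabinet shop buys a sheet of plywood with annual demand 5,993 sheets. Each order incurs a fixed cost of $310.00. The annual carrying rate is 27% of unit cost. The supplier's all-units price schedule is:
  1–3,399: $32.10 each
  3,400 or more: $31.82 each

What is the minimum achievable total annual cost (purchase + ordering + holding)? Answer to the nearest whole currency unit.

Holding cost per unit per year at price C is H = 0.27·C.
Evaluate total cost at each tier's feasible EOQ or, if the EOQ is below the tier, at the tier's minimum quantity.
EOQ at $32.10 = 654.8 (feasible in tier 1): TC = 5,993×$32.10 + (5,993/654.8)×310 + (654.8/2)×0.27×$32.10 = $198,050.12.
EOQ at $31.82 = 657.6 < 3400, so use break Q=3400: TC = 5,993×$31.82 + (5,993/3400.0)×310 + (3400.0/2)×0.27×$31.82 = $205,849.06.
Lowest total cost among the candidates is at Q = 654.8.

TC* ≈ $198,050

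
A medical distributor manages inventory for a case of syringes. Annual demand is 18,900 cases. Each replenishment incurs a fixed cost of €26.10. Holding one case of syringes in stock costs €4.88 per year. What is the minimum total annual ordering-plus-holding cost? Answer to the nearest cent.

EOQ = √(2DS/H) = √(2 × 18,900 × 26.1 / 4.88) ≈ 449.63.
At the optimum the two cost components are equal, so total cost = 2·(Q*/2)H = Q*·H.
Minimum total = √(2DSH) = √(2 × 18,900 × 26.1 × 4.88) ≈ 2194.199.

TC* ≈ €2,194.20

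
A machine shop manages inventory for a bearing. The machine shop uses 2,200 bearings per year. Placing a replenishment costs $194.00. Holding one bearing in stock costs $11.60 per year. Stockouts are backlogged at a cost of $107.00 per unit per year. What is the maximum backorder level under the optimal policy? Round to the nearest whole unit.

S* ≈ 28 bearings

With planned backorders, Q* = √(2DS/H) · √((H+B)/B).
√(2DS/H) = √(2 × 2,200 × 194 / 11.6) = 271.268.
√((H+B)/B) = √((11.6+107)/107) = 1.0528.
Q* ≈ 285.594.
S* = Q* · H/(H+B) = 285.594 × 11.6/118.6 ≈ 27.933.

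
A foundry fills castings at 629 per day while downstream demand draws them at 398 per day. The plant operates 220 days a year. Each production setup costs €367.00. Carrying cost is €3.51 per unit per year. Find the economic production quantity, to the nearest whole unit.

Q* ≈ 7,061 castings

Annual demand D = 398 × 220 = 87,560.
Production build-up factor (1 − d/p) = 1 − 398/629 = 0.3672.
Q* = √(2DS / (H(1 − d/p))) = √(2 × 87,560 × 367 / (3.51 × 0.3672)).
= √(64,269,040 / 1.289) ≈ 7061.008.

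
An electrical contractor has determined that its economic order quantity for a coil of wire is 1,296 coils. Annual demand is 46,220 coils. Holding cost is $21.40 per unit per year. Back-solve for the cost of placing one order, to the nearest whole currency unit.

S ≈ $389

Squaring Q* = √(2DS/H) gives Q*² = 2DS/H.
From Q* = √(2DS/H): S = Q*²H / (2D) = 1,296² × 21.4 / (2 × 46,220) = 388.8336.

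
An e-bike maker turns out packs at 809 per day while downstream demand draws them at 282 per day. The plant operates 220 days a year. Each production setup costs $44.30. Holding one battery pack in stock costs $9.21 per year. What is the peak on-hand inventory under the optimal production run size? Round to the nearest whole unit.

Annual demand D = 282 × 220 = 62,040.
Production build-up factor (1 − d/p) = 1 − 282/809 = 0.6514.
Q* = √(2DS / (H(1 − d/p))) = √(2 × 62,040 × 44.3 / (9.21 × 0.6514)).
= √(5,496,744 / 5.9996) ≈ 957.176.
Maximum inventory = Q*(1 − d/p) = 957.176 × 0.6514 ≈ 623.525.

I_max ≈ 624 packs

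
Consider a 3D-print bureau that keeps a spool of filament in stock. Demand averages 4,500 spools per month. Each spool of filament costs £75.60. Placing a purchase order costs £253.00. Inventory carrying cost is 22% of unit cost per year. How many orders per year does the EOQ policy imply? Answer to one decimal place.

N ≈ 42.1 orders per year

Annual demand D = 4,500 × 12 = 54,000.
Holding cost H = 0.22 × £75.60 = £16.6320 per unit per year.
The optimal lot size = √(2DS/H) = √(2 × 54,000 × 253 / 16.632) ≈ 1281.74.
Orders per year = D / Q* = 54,000 / 1281.74 ≈ 42.130.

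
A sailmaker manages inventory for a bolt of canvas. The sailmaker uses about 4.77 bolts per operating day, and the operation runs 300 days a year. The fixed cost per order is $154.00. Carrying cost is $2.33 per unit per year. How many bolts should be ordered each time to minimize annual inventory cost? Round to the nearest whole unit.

Annual demand D = 4.77 × 300 = 1,431.
EOQ = √(2DS / H) = √(2 × 1,431 × 154 / 2.33).
= √(440,748 / 2.33) = √189,162.2318 ≈ 434.928.

Q* ≈ 435 bolts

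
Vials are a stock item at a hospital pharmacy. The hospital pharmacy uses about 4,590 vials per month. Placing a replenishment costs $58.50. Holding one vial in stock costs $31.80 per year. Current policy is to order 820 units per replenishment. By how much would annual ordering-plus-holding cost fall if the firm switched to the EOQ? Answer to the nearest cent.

Annual demand D = 4,590 × 12 = 55,080.
EOQ = √(2DS/H) = √(2 × 55,080 × 58.5 / 31.8) ≈ 450.17.
Cost at Q* = (D/Q*)S + (Q*/2)H = √(2DSH) ≈ $14,315.40.
Cost at Q = 820: (55,080/820)×58.5 + (820/2)×31.8 = $3,929.49 + $13,038.00 = $16,967.49.
Excess = $16,967.49 − $14,315.40 = $2,652.09.

Extra cost ≈ $2,652.09 per year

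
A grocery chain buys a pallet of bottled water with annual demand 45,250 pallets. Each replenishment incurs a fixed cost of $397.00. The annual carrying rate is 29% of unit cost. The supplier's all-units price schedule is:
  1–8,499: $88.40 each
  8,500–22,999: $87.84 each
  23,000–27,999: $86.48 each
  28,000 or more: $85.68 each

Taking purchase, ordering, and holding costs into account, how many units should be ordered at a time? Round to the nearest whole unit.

Q* ≈ 1,184 pallets

Holding cost per unit per year at price C is H = 0.29·C.
For each price level, check whether its EOQ is feasible; otherwise the best quantity at that price is the breakpoint.
EOQ at $88.40 = 1183.8 (feasible in tier 1): TC = 45,250×$88.40 + (45,250/1183.8)×397 + (1183.8/2)×0.29×$88.40 = $4,030,449.02.
EOQ at $87.84 = 1187.6 < 8500, so use break Q=8500: TC = 45,250×$87.84 + (45,250/8500.0)×397 + (8500.0/2)×0.29×$87.84 = $4,085,136.24.
EOQ at $86.48 = 1196.9 < 23000, so use break Q=23000: TC = 45,250×$86.48 + (45,250/23000.0)×397 + (23000.0/2)×0.29×$86.48 = $4,202,411.85.
EOQ at $85.68 = 1202.5 < 28000, so use break Q=28000: TC = 45,250×$85.68 + (45,250/28000.0)×397 + (28000.0/2)×0.29×$85.68 = $4,225,522.38.
Lowest total cost is $4,030,449.02 at Q = 1183.8.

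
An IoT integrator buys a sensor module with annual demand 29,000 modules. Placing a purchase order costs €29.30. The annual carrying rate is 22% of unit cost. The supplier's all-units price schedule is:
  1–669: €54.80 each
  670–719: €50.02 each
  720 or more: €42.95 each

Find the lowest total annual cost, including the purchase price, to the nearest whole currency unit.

Holding cost per unit per year at price C is H = 0.22·C.
Evaluate total cost at each tier's feasible EOQ or, if the EOQ is below the tier, at the tier's minimum quantity.
EOQ at €54.80 = 375.4 (feasible in tier 1): TC = 29,000×€54.80 + (29,000/375.4)×29.3 + (375.4/2)×0.22×€54.80 = €1,593,726.36.
EOQ at €50.02 = 393.0 < 670, so use break Q=670: TC = 29,000×€50.02 + (29,000/670.0)×29.3 + (670.0/2)×0.22×€50.02 = €1,455,534.68.
EOQ at €42.95 = 424.1 < 720, so use break Q=720: TC = 29,000×€42.95 + (29,000/720.0)×29.3 + (720.0/2)×0.22×€42.95 = €1,250,131.78.
Lowest total cost among the candidates is at Q = 720.0.

TC* ≈ €1,250,132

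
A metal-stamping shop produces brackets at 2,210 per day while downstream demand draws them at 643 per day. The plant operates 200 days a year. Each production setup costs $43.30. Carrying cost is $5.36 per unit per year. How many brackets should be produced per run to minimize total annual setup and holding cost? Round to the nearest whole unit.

Q* ≈ 1,712 brackets

Annual demand D = 643 × 200 = 128,600.
Production build-up factor (1 − d/p) = 1 − 643/2,210 = 0.7090.
Q* = √(2DS / (H(1 − d/p))) = √(2 × 128,600 × 43.3 / (5.36 × 0.7090)).
= √(11,136,760 / 3.8005) ≈ 1711.822.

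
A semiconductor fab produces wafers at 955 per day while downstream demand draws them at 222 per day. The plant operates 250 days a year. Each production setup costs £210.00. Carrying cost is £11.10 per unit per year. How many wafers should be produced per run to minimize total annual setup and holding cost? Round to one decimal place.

Q* ≈ 1,654.1 wafers

Annual demand D = 222 × 250 = 55,500.
Production build-up factor (1 − d/p) = 1 − 222/955 = 0.7675.
Q* = √(2DS / (H(1 − d/p))) = √(2 × 55,500 × 210 / (11.1 × 0.7675)).
= √(23,310,000 / 8.5197) ≈ 1654.091.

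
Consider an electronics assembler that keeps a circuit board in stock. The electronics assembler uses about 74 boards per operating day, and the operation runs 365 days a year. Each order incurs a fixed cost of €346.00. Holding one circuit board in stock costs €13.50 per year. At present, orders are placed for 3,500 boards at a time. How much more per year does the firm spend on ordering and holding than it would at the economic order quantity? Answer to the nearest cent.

Extra cost ≈ €10,410.31 per year

Annual demand D = 74 × 365 = 27,010.
EOQ = √(2DS/H) = √(2 × 27,010 × 346 / 13.5) ≈ 1176.65.
Cost at Q* = (D/Q*)S + (Q*/2)H = √(2DSH) ≈ €15,884.82.
Cost at Q = 3,500: (27,010/3,500)×346 + (3,500/2)×13.5 = €2,670.13 + €23,625.00 = €26,295.13.
Excess = €26,295.13 − €15,884.82 = €10,410.31.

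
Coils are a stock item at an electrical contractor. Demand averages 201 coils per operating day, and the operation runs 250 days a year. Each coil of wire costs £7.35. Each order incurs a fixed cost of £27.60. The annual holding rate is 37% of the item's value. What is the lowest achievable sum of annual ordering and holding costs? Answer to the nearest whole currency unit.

Annual demand D = 201 × 250 = 50,250.
Holding cost H = 0.37 × £7.35 = £2.7195 per unit per year.
EOQ = √(2DS/H) = √(2 × 50,250 × 27.6 / 2.7195) ≈ 1009.93.
At the optimum the two cost components are equal, so total cost = 2·(Q*/2)H = Q*·H.
Minimum total = √(2DSH) = √(2 × 50,250 × 27.6 × 2.7195) ≈ 2746.516.

TC* ≈ £2,747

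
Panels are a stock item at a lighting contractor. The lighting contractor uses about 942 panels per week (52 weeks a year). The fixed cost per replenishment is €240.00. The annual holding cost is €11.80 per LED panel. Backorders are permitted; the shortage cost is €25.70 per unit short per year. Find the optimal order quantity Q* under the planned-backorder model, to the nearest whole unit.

Annual demand D = 942 × 52 = 48,984.
With planned backorders, Q* = √(2DS/H) · √((H+B)/B).
√(2DS/H) = √(2 × 48,984 × 240 / 11.8) = 1411.584.
√((H+B)/B) = √((11.8+25.7)/25.7) = 1.2080.
Q* ≈ 1705.123.

Q* ≈ 1,705 panels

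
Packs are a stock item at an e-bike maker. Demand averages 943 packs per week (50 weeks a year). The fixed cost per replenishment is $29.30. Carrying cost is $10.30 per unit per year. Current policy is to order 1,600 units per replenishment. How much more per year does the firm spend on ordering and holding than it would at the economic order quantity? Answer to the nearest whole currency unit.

Extra cost ≈ $3,769 per year

Annual demand D = 943 × 50 = 47,150.
EOQ = √(2DS/H) = √(2 × 47,150 × 29.3 / 10.3) ≈ 517.93.
Cost at Q* = (D/Q*)S + (Q*/2)H = √(2DSH) ≈ $5,334.68.
Cost at Q = 1,600: (47,150/1,600)×29.3 + (1,600/2)×10.3 = $863.43 + $8,240.00 = $9,103.43.
Excess = $9,103.43 − $5,334.68 = $3,768.76.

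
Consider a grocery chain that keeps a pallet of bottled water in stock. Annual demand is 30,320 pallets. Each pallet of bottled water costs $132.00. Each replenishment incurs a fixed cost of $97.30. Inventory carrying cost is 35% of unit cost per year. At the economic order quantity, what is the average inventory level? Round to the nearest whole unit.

Holding cost H = 0.35 × $132.00 = $46.2000 per unit per year.
EOQ = √(2DS/H) = √(2 × 30,320 × 97.3 / 46.2) ≈ 357.37.
Average inventory = Q*/2 ≈ 357.37 / 2 = 178.684.

Average inventory ≈ 179 pallets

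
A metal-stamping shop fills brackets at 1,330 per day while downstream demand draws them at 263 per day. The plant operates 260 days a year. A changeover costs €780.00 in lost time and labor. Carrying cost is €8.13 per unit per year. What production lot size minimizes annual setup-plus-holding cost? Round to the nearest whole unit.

Q* ≈ 4,044 brackets

Annual demand D = 263 × 260 = 68,380.
Production build-up factor (1 − d/p) = 1 − 263/1,330 = 0.8023.
Q* = √(2DS / (H(1 − d/p))) = √(2 × 68,380 × 780 / (8.13 × 0.8023)).
= √(106,672,800 / 6.5223) ≈ 4044.131.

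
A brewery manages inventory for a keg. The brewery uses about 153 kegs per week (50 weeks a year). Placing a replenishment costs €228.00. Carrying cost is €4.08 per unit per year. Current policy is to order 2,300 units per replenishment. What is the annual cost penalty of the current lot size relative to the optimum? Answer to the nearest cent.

Annual demand D = 153 × 50 = 7,650.
EOQ = √(2DS/H) = √(2 × 7,650 × 228 / 4.08) ≈ 924.66.
Cost at Q* = (D/Q*)S + (Q*/2)H = √(2DSH) ≈ €3,772.62.
Cost at Q = 2,300: (7,650/2,300)×228 + (2,300/2)×4.08 = €758.35 + €4,692.00 = €5,450.35.
Excess = €5,450.35 − €3,772.62 = €1,677.73.

Extra cost ≈ €1,677.73 per year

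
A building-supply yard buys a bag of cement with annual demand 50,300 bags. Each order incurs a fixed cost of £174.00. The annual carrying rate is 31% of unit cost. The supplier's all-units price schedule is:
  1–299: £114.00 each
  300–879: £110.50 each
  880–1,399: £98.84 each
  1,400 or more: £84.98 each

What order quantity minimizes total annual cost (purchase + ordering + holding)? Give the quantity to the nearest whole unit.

Holding cost per unit per year at price C is H = 0.31·C.
For each price level, check whether its EOQ is feasible; otherwise the best quantity at that price is the breakpoint.
Tier 1 (£114.00): EOQ = 703.8 exceeds tier's upper bound 299, so this tier is dominated.
EOQ at £110.50 = 714.8 (feasible in tier 2): TC = 50,300×£110.50 + (50,300/714.8)×174 + (714.8/2)×0.31×£110.50 = £5,582,637.00.
EOQ at £98.84 = 755.8 < 880, so use break Q=880: TC = 50,300×£98.84 + (50,300/880.0)×174 + (880.0/2)×0.31×£98.84 = £4,995,079.46.
EOQ at £84.98 = 815.1 < 1400, so use break Q=1400: TC = 50,300×£84.98 + (50,300/1400.0)×174 + (1400.0/2)×0.31×£84.98 = £4,299,186.23.
Lowest total cost is £4,299,186.23 at Q = 1400.0.

Q* ≈ 1,400 bags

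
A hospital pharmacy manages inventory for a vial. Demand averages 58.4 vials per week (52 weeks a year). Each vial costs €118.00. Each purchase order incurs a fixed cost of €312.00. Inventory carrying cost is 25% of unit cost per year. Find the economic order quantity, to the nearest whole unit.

Annual demand D = 58.4 × 52 = 3,036.8.
Holding cost H = 0.25 × €118.00 = €29.5000 per unit per year.
EOQ = √(2DS / H) = √(2 × 3,036.8 × 312 / 29.5).
= √(1,894,963.2 / 29.5) = √64,236.0407 ≈ 253.448.

Q* ≈ 253 vials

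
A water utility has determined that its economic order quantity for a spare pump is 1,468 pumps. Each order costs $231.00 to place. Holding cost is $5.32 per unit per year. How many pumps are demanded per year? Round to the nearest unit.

D ≈ 24,815 pumps per year

Invert the EOQ relation Q*² = 2DS/H.
From Q* = √(2DS/H): D = Q*²H / (2S) = 1,468² × 5.32 / (2 × 231) = 24815.428.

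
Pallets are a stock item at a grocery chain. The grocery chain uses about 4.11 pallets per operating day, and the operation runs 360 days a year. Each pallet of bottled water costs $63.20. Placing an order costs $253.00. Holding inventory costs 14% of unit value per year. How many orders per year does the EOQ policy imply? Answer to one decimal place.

N ≈ 5.1 orders per year

Annual demand D = 4.11 × 360 = 1,479.6.
Holding cost H = 0.14 × $63.20 = $8.8480 per unit per year.
EOQ = √(2DS/H) = √(2 × 1,479.6 × 253 / 8.848) ≈ 290.89.
Orders per year = D / Q* = 1,479.6 / 290.89 ≈ 5.087.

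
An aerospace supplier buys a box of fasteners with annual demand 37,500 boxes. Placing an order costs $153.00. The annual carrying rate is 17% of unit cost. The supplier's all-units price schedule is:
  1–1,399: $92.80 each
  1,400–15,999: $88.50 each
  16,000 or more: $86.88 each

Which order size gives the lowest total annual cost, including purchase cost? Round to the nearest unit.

Holding cost per unit per year at price C is H = 0.17·C.
Evaluate total cost at each tier's feasible EOQ or, if the EOQ is below the tier, at the tier's minimum quantity.
EOQ at $92.80 = 852.9 (feasible in tier 1): TC = 37,500×$92.80 + (37,500/852.9)×153 + (852.9/2)×0.17×$92.80 = $3,493,454.72.
EOQ at $88.50 = 873.3 < 1400, so use break Q=1400: TC = 37,500×$88.50 + (37,500/1400.0)×153 + (1400.0/2)×0.17×$88.50 = $3,333,379.71.
EOQ at $86.88 = 881.4 < 16000, so use break Q=16000: TC = 37,500×$86.88 + (37,500/16000.0)×153 + (16000.0/2)×0.17×$86.88 = $3,376,515.39.
Lowest total cost is $3,333,379.71 at Q = 1400.0.

Q* ≈ 1,400 boxes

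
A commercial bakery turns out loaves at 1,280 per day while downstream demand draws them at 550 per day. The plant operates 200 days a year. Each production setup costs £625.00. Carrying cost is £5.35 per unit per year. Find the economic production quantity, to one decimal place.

Annual demand D = 550 × 200 = 110,000.
Production build-up factor (1 − d/p) = 1 − 550/1,280 = 0.5703.
Q* = √(2DS / (H(1 − d/p))) = √(2 × 110,000 × 625 / (5.35 × 0.5703)).
= √(137,500,000 / 3.0512) ≈ 6713.021.

Q* ≈ 6,713.0 loaves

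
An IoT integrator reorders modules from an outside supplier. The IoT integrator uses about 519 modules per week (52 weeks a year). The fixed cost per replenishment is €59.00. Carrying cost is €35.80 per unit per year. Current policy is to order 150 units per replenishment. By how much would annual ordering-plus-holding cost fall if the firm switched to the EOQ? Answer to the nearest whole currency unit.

Extra cost ≈ €2,623 per year

Annual demand D = 519 × 52 = 26,988.
EOQ = √(2DS/H) = √(2 × 26,988 × 59 / 35.8) ≈ 298.25.
Cost at Q* = (D/Q*)S + (Q*/2)H = √(2DSH) ≈ €10,677.46.
Cost at Q = 150: (26,988/150)×59 + (150/2)×35.8 = €10,615.28 + €2,685.00 = €13,300.28.
Excess = €13,300.28 − €10,677.46 = €2,622.82.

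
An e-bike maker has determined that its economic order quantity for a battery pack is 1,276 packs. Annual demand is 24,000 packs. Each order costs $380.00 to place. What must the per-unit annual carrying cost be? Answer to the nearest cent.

H ≈ $11.20

The basic EOQ model gives Q* = √(2DS/H); rearrange for the unknown.
From Q* = √(2DS/H): H = 2DS / Q*² = 2 × 24,000 × 380 / 1,276² = 11.2027.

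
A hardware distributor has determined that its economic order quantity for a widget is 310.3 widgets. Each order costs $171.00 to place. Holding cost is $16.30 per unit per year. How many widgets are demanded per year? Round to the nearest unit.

Invert the EOQ relation Q*² = 2DS/H.
From Q* = √(2DS/H): D = Q*²H / (2S) = 310.3² × 16.3 / (2 × 171) = 4589.074.

D ≈ 4,589 widgets per year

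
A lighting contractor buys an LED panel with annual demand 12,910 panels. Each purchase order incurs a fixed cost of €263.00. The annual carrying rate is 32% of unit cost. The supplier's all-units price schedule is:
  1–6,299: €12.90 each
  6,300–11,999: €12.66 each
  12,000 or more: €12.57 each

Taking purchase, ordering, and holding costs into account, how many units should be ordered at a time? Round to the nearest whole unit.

Holding cost per unit per year at price C is H = 0.32·C.
For each price level, check whether its EOQ is feasible; otherwise the best quantity at that price is the breakpoint.
EOQ at €12.90 = 1282.6 (feasible in tier 1): TC = 12,910×€12.90 + (12,910/1282.6)×263 + (1282.6/2)×0.32×€12.90 = €171,833.51.
EOQ at €12.66 = 1294.7 < 6300, so use break Q=6300: TC = 12,910×€12.66 + (12,910/6300.0)×263 + (6300.0/2)×0.32×€12.66 = €176,740.82.
EOQ at €12.57 = 1299.3 < 12000, so use break Q=12000: TC = 12,910×€12.57 + (12,910/12000.0)×263 + (12000.0/2)×0.32×€12.57 = €186,696.04.
Lowest total cost is €171,833.51 at Q = 1282.6.

Q* ≈ 1,283 panels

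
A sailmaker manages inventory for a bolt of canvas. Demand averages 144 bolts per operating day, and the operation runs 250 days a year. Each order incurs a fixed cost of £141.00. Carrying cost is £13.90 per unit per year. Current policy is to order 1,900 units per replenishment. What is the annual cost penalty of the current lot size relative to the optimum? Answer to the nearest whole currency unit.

Annual demand D = 144 × 250 = 36,000.
EOQ = √(2DS/H) = √(2 × 36,000 × 141 / 13.9) ≈ 854.61.
Cost at Q* = (D/Q*)S + (Q*/2)H = √(2DSH) ≈ £11,879.09.
Cost at Q = 1,900: (36,000/1,900)×141 + (1,900/2)×13.9 = £2,671.58 + £13,205.00 = £15,876.58.
Excess = £15,876.58 − £11,879.09 = £3,997.49.

Extra cost ≈ £3,997 per year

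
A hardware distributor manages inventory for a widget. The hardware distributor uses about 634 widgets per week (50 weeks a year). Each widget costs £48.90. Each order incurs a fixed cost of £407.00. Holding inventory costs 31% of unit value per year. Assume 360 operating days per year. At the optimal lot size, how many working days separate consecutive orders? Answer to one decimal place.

Annual demand D = 634 × 50 = 31,700.
Holding cost H = 0.31 × £48.90 = £15.1590 per unit per year.
Q* = √(2DS/H) = √(2 × 31,700 × 407 / 15.159) ≈ 1304.69.
Cycle time = Q*/D × 360 = 1304.69 / 31,700 × 360 ≈ 14.817 days.

T ≈ 14.8 days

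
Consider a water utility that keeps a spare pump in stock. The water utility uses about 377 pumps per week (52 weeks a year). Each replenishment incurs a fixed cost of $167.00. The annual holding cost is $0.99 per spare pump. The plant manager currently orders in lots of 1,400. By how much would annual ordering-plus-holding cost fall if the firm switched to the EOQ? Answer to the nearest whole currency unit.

Annual demand D = 377 × 52 = 19,604.
EOQ = √(2DS/H) = √(2 × 19,604 × 167 / 0.99) ≈ 2571.75.
Cost at Q* = (D/Q*)S + (Q*/2)H = √(2DSH) ≈ $2,546.03.
Cost at Q = 1,400: (19,604/1,400)×167 + (1,400/2)×0.99 = $2,338.48 + $693.00 = $3,031.48.
Excess = $3,031.48 − $2,546.03 = $485.45.

Extra cost ≈ $485 per year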